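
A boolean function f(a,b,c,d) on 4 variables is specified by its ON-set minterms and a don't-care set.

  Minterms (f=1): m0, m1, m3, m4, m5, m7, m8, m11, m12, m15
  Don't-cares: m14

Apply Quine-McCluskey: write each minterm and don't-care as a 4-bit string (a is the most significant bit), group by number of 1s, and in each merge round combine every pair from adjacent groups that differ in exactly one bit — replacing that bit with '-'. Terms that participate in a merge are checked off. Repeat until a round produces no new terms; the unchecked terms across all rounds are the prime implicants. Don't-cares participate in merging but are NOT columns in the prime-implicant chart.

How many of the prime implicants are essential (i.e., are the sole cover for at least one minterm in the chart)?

2

size-2^0 implicants → 0000(✓)  0001(✓)  0011(✓)  0100(✓)  0101(✓)  0111(✓)  1000(✓)  1011(✓)  1100(✓)  1110(✓)  1111(✓)
size-2^1 implicants → -000(✓)  -011(✓)  -100(✓)  -111(✓)  0-00(✓)  0-01(✓)  0-11(✓)  00-1(✓)  000-(✓)  01-1(✓)  010-(✓)  1-00(✓)  1-11(✓)  11-0  111-
size-2^2 implicants → --00  --11  0--1  0-0-
Unchecked terms (primes): --00, --11, 0--1, 0-0-, 11-0, 111-
Minterm coverage:
  m0 ⊆ --00,0-0-
  m1 ⊆ 0--1,0-0-
  m3 ⊆ --11,0--1
  m4 ⊆ --00,0-0-
  m5 ⊆ 0--1,0-0-
  m7 ⊆ --11,0--1
  m8 ⊆ --00 [E]
  m11 ⊆ --11 [E]
  m12 ⊆ --00,11-0
  m15 ⊆ --11,111-
E = {--00, --11}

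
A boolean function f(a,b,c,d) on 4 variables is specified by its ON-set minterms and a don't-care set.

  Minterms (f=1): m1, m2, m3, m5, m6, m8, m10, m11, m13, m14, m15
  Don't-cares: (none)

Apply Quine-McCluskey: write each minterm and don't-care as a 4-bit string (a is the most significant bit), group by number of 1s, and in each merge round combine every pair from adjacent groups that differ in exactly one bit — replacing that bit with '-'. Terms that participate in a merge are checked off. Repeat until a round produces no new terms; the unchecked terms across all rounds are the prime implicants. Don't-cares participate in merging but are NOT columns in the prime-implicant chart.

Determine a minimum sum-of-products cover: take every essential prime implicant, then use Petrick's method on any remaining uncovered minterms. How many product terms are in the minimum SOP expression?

5

[col 0] 0001*, 0010*, 0011*, 0101*, 0110*, 1000*, 1010*, 1011*, 1101*, 1110*, 1111*
[col 1] -010*, -011*, -101, -110*, 0-01, 0-10*, 00-1, 001-*, 1-10*, 1-11*, 10-0, 101-*, 11-1, 111-*
[col 2] --10, -01-, 1-1-
Prime implicants: --10, -01-, -101, 0-01, 00-1, 1-1-, 10-0, 11-1
PI chart (minterm → PIs covering it):
  1 | 0-01,00-1
  2 | --10,-01-
  3 | -01-,00-1
  5 | -101,0-01
  6 | --10  (sole → essential)
  8 | 10-0  (sole → essential)
  10 | --10,-01-,1-1-,10-0
  11 | -01-,1-1-
  13 | -101,11-1
  14 | --10,1-1-
  15 | 1-1-,11-1
Essential prime implicants: --10, 10-0
Petrick residual → -01-, 0-01, 11-1
Minimum SOP uses 5 PIs: cd' + b'c + a'c'd + ab'd' + abd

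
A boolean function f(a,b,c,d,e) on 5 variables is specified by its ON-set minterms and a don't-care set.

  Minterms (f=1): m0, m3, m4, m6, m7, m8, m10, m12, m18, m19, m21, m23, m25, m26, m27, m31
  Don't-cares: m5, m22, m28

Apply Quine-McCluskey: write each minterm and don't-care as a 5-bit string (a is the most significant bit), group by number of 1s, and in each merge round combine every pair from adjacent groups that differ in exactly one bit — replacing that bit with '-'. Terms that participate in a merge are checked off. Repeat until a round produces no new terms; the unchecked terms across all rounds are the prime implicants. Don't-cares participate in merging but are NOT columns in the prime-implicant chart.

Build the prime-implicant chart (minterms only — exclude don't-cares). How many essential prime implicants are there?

5

[col 0] 00000*, 00011*, 00100*, 00101*, 00110*, 00111*, 01000*, 01010*, 01100*, 10010*, 10011*, 10101*, 10110*, 10111*, 11001*, 11010*, 11011*, 11100*, 11111*
[col 1] -0011*, -0101*, -0110*, -0111*, -1010, -1100, 0-000*, 0-100*, 00-00*, 00-11*, 001-0*, 001-1*, 0010-*, 0011-*, 01-00*, 010-0, 1-010*, 1-011*, 1-111*, 10-10*, 10-11*, 1001-*, 101-1*, 1011-*, 11-11*, 110-1, 1101-*
[col 2] -0-11, -01-1, -011-, 0--00, 001--, 1--11, 1-01-, 10-1-
Prime implicants: -0-11, -01-1, -011-, -1010, -1100, 0--00, 001--, 010-0, 1--11, 1-01-, 10-1-, 110-1
PI chart (minterm → PIs covering it):
  0 | 0--00  (sole → essential)
  3 | -0-11  (sole → essential)
  4 | 0--00,001--
  6 | -011-,001--
  7 | -0-11,-01-1,-011-,001--
  8 | 0--00,010-0
  10 | -1010,010-0
  12 | -1100,0--00
  18 | 1-01-,10-1-
  19 | -0-11,1--11,1-01-,10-1-
  21 | -01-1  (sole → essential)
  23 | -0-11,-01-1,-011-,1--11,10-1-
  25 | 110-1  (sole → essential)
  26 | -1010,1-01-
  27 | 1--11,1-01-,110-1
  31 | 1--11  (sole → essential)
Essential prime implicants: -0-11, -01-1, 0--00, 1--11, 110-1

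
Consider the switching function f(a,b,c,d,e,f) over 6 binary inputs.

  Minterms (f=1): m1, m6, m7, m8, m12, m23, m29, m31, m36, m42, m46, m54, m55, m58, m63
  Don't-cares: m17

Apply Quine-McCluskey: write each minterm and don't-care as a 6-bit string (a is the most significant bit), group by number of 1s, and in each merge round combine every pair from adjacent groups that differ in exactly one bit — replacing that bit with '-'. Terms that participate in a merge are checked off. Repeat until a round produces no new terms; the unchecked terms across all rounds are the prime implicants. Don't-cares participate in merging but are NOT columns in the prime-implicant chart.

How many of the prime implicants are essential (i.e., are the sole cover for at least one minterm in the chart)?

Round 0: 000001✓ 000110✓ 000111✓ 001000✓ 001100✓ 010001✓ 010111✓ 011101✓ 011111✓ 100100 101010✓ 101110✓ 110110✓ 110111✓ 111010✓ 111111✓
Round 1: -10111✓ -11111✓ 0-0001 0-0111 00011- 001-00 01-111✓ 0111-1 1-1010 101-10 11-111✓ 11011-
Round 2: -1-111
PIs = {-1-111, 0-0001, 0-0111, 00011-, 001-00, 0111-1, 1-1010, 100100, 101-10, 11011-}
Coverage chart:
  m1: 0-0001 ←essential
  m6: 00011- ←essential
  m7: 0-0111,00011-
  m8: 001-00 ←essential
  m12: 001-00 ←essential
  m23: -1-111,0-0111
  m29: 0111-1 ←essential
  m31: -1-111,0111-1
  m36: 100100 ←essential
  m42: 1-1010,101-10
  m46: 101-10 ←essential
  m54: 11011- ←essential
  m55: -1-111,11011-
  m58: 1-1010 ←essential
  m63: -1-111 ←essential
Essential: -1-111, 0-0001, 00011-, 001-00, 0111-1, 1-1010, 100100, 101-10, 11011-

9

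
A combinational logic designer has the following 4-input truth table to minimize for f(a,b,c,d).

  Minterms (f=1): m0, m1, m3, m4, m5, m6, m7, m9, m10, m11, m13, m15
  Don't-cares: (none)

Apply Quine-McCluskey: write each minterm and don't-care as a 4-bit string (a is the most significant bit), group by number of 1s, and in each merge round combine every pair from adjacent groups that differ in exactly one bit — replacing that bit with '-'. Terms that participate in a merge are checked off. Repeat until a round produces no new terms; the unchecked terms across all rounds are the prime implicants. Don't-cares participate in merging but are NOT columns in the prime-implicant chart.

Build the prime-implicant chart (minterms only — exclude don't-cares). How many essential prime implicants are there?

Round 0: 0000✓ 0001✓ 0011✓ 0100✓ 0101✓ 0110✓ 0111✓ 1001✓ 1010✓ 1011✓ 1101✓ 1111✓
Round 1: -001✓ -011✓ -101✓ -111✓ 0-00✓ 0-01✓ 0-11✓ 00-1✓ 000-✓ 01-0✓ 01-1✓ 010-✓ 011-✓ 1-01✓ 1-11✓ 10-1✓ 101- 11-1✓
Round 2: --01✓ --11✓ -0-1✓ -1-1✓ 0--1✓ 0-0- 01-- 1--1✓
Round 3: ---1
PIs = {---1, 0-0-, 01--, 101-}
Coverage chart:
  m0: 0-0- ←essential
  m1: ---1,0-0-
  m3: ---1 ←essential
  m4: 0-0-,01--
  m5: ---1,0-0-,01--
  m6: 01-- ←essential
  m7: ---1,01--
  m9: ---1 ←essential
  m10: 101- ←essential
  m11: ---1,101-
  m13: ---1 ←essential
  m15: ---1 ←essential
Essential: ---1, 0-0-, 01--, 101-

4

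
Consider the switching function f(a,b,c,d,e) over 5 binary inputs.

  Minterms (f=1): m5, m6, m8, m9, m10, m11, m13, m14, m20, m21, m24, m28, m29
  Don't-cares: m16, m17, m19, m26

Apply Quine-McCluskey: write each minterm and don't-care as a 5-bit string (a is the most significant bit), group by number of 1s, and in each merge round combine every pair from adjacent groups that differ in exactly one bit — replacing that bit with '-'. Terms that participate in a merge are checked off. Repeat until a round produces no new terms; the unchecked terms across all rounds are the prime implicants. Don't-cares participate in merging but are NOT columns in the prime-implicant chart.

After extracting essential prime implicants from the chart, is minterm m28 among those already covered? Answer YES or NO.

NO

[col 0] 00101*, 00110*, 01000*, 01001*, 01010*, 01011*, 01101*, 01110*, 10000*, 10001*, 10011*, 10100*, 10101*, 11000*, 11010*, 11100*, 11101*
[col 1] -0101*, -1000*, -1010*, -1101*, 0-101*, 0-110, 01-01, 01-10, 010-0*, 010-1*, 0100-*, 0101-*, 1-000*, 1-100*, 1-101*, 10-00*, 10-01*, 100-1, 1000-*, 1010-*, 11-00*, 110-0*, 1110-*
[col 2] --101, -10-0, 010--, 1--00, 1-10-, 10-0-
Prime implicants: --101, -10-0, 0-110, 01-01, 01-10, 010--, 1--00, 1-10-, 10-0-, 100-1
PI chart (minterm → PIs covering it):
  5 | --101  (sole → essential)
  6 | 0-110  (sole → essential)
  8 | -10-0,010--
  9 | 01-01,010--
  10 | -10-0,01-10,010--
  11 | 010--  (sole → essential)
  13 | --101,01-01
  14 | 0-110,01-10
  20 | 1--00,1-10-,10-0-
  21 | --101,1-10-,10-0-
  24 | -10-0,1--00
  28 | 1--00,1-10-
  29 | --101,1-10-
Essential prime implicants: --101, 0-110, 010--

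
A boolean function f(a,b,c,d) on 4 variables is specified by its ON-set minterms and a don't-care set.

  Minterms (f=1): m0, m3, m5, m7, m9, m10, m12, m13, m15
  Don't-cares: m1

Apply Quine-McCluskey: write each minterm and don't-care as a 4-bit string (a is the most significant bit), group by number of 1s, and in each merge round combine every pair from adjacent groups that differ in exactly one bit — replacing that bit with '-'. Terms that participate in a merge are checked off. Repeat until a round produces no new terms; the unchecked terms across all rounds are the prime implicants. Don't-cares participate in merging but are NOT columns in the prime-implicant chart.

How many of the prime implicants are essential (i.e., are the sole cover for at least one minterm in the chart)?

[col 0] 0000*, 0001*, 0011*, 0101*, 0111*, 1001*, 1010, 1100*, 1101*, 1111*
[col 1] -001*, -101*, -111*, 0-01*, 0-11*, 00-1*, 000-, 01-1*, 1-01*, 11-1*, 110-
[col 2] --01, -1-1, 0--1
Prime implicants: --01, -1-1, 0--1, 000-, 1010, 110-
PI chart (minterm → PIs covering it):
  0 | 000-  (sole → essential)
  3 | 0--1  (sole → essential)
  5 | --01,-1-1,0--1
  7 | -1-1,0--1
  9 | --01  (sole → essential)
  10 | 1010  (sole → essential)
  12 | 110-  (sole → essential)
  13 | --01,-1-1,110-
  15 | -1-1  (sole → essential)
Essential prime implicants: --01, -1-1, 0--1, 000-, 1010, 110-

6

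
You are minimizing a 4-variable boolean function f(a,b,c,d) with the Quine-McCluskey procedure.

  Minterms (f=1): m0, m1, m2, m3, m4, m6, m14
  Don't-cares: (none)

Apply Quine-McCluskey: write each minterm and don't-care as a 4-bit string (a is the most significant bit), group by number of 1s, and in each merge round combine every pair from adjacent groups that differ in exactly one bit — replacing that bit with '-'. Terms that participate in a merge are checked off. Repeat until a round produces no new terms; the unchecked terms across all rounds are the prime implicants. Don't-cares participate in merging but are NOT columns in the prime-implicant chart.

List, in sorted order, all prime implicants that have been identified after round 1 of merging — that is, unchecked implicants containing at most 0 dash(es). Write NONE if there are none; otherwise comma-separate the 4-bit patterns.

size-2^0 implicants → 0000(✓)  0001(✓)  0010(✓)  0011(✓)  0100(✓)  0110(✓)  1110(✓)
size-2^1 implicants → -110  0-00(✓)  0-10(✓)  00-0(✓)  00-1(✓)  000-(✓)  001-(✓)  01-0(✓)
size-2^2 implicants → 0--0  00--
Unchecked terms (primes): -110, 0--0, 00--

NONE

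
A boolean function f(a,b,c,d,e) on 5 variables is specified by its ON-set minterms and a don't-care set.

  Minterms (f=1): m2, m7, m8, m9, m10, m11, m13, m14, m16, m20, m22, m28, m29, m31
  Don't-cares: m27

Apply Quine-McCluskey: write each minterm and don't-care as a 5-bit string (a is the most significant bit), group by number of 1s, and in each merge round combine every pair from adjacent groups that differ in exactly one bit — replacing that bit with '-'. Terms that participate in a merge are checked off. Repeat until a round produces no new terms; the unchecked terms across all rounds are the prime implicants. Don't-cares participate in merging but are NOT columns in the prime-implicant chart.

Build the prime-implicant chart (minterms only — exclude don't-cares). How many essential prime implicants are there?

6

size-2^0 implicants → 00010(✓)  00111  01000(✓)  01001(✓)  01010(✓)  01011(✓)  01101(✓)  01110(✓)  10000(✓)  10100(✓)  10110(✓)  11011(✓)  11100(✓)  11101(✓)  11111(✓)
size-2^1 implicants → -1011  -1101  0-010  01-01  01-10  010-0(✓)  010-1(✓)  0100-(✓)  0101-(✓)  1-100  10-00  101-0  11-11  111-1  1110-
size-2^2 implicants → 010--
Unchecked terms (primes): -1011, -1101, 0-010, 00111, 01-01, 01-10, 010--, 1-100, 10-00, 101-0, 11-11, 111-1, 1110-
Minterm coverage:
  m2 ⊆ 0-010 [E]
  m7 ⊆ 00111 [E]
  m8 ⊆ 010-- [E]
  m9 ⊆ 01-01,010--
  m10 ⊆ 0-010,01-10,010--
  m11 ⊆ -1011,010--
  m13 ⊆ -1101,01-01
  m14 ⊆ 01-10 [E]
  m16 ⊆ 10-00 [E]
  m20 ⊆ 1-100,10-00,101-0
  m22 ⊆ 101-0 [E]
  m28 ⊆ 1-100,1110-
  m29 ⊆ -1101,111-1,1110-
  m31 ⊆ 11-11,111-1
E = {0-010, 00111, 01-10, 010--, 10-00, 101-0}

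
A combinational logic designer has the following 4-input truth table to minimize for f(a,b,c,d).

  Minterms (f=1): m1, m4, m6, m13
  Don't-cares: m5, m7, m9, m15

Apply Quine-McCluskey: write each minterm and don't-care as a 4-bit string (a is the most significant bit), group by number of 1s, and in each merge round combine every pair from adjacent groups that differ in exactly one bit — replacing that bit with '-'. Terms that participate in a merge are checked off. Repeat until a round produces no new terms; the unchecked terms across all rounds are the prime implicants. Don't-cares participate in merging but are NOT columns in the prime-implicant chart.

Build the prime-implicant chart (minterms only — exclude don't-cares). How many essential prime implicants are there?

size-2^0 implicants → 0001(✓)  0100(✓)  0101(✓)  0110(✓)  0111(✓)  1001(✓)  1101(✓)  1111(✓)
size-2^1 implicants → -001(✓)  -101(✓)  -111(✓)  0-01(✓)  01-0(✓)  01-1(✓)  010-(✓)  011-(✓)  1-01(✓)  11-1(✓)
size-2^2 implicants → --01  -1-1  01--
Unchecked terms (primes): --01, -1-1, 01--
Minterm coverage:
  m1 ⊆ --01 [E]
  m4 ⊆ 01-- [E]
  m6 ⊆ 01-- [E]
  m13 ⊆ --01,-1-1
E = {--01, 01--}

2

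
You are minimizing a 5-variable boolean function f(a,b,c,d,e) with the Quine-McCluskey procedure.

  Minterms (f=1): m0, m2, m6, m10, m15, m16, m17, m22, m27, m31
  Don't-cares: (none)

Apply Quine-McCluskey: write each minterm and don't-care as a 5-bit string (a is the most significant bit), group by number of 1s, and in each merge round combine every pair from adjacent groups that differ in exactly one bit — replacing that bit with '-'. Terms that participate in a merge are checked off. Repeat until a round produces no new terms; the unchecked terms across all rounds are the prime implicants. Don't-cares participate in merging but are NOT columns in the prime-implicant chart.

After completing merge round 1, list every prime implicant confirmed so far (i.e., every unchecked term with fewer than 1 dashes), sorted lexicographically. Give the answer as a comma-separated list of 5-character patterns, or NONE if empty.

Round 0: 00000✓ 00010✓ 00110✓ 01010✓ 01111✓ 10000✓ 10001✓ 10110✓ 11011✓ 11111✓
Round 1: -0000 -0110 -1111 0-010 00-10 000-0 1000- 11-11
PIs = {-0000, -0110, -1111, 0-010, 00-10, 000-0, 1000-, 11-11}

NONE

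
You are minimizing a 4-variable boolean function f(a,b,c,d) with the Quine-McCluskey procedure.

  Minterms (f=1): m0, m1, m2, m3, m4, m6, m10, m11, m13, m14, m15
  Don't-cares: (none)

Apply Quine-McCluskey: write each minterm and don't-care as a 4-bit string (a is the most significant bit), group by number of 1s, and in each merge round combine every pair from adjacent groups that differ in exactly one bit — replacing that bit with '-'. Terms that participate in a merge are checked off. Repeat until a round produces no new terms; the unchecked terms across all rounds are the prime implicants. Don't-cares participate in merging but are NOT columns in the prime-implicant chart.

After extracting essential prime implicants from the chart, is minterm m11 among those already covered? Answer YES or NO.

NO

size-2^0 implicants → 0000(✓)  0001(✓)  0010(✓)  0011(✓)  0100(✓)  0110(✓)  1010(✓)  1011(✓)  1101(✓)  1110(✓)  1111(✓)
size-2^1 implicants → -010(✓)  -011(✓)  -110(✓)  0-00(✓)  0-10(✓)  00-0(✓)  00-1(✓)  000-(✓)  001-(✓)  01-0(✓)  1-10(✓)  1-11(✓)  101-(✓)  11-1  111-(✓)
size-2^2 implicants → --10  -01-  0--0  00--  1-1-
Unchecked terms (primes): --10, -01-, 0--0, 00--, 1-1-, 11-1
Minterm coverage:
  m0 ⊆ 0--0,00--
  m1 ⊆ 00-- [E]
  m2 ⊆ --10,-01-,0--0,00--
  m3 ⊆ -01-,00--
  m4 ⊆ 0--0 [E]
  m6 ⊆ --10,0--0
  m10 ⊆ --10,-01-,1-1-
  m11 ⊆ -01-,1-1-
  m13 ⊆ 11-1 [E]
  m14 ⊆ --10,1-1-
  m15 ⊆ 1-1-,11-1
E = {0--0, 00--, 11-1}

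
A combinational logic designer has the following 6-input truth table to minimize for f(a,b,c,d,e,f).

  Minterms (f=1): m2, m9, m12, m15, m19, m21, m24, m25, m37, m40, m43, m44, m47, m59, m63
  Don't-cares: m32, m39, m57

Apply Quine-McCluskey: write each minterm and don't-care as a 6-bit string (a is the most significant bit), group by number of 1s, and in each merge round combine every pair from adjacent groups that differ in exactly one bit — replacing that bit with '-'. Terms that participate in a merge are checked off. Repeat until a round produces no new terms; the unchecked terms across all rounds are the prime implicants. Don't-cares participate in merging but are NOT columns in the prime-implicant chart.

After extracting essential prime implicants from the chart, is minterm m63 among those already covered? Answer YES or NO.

YES

size-2^0 implicants → 000010  001001(✓)  001100(✓)  001111(✓)  010011  010101  011000(✓)  011001(✓)  100000(✓)  100101(✓)  100111(✓)  101000(✓)  101011(✓)  101100(✓)  101111(✓)  111001(✓)  111011(✓)  111111(✓)
size-2^1 implicants → -01100  -01111  -11001  0-1001  01100-  1-1011(✓)  1-1111(✓)  10-000  10-111  1001-1  101-00  101-11(✓)  111-11(✓)  1110-1
size-2^2 implicants → 1-1-11
Unchecked terms (primes): -01100, -01111, -11001, 0-1001, 000010, 010011, 010101, 01100-, 1-1-11, 10-000, 10-111, 1001-1, 101-00, 1110-1
Minterm coverage:
  m2 ⊆ 000010 [E]
  m9 ⊆ 0-1001 [E]
  m12 ⊆ -01100 [E]
  m15 ⊆ -01111 [E]
  m19 ⊆ 010011 [E]
  m21 ⊆ 010101 [E]
  m24 ⊆ 01100- [E]
  m25 ⊆ -11001,0-1001,01100-
  m37 ⊆ 1001-1 [E]
  m40 ⊆ 10-000,101-00
  m43 ⊆ 1-1-11 [E]
  m44 ⊆ -01100,101-00
  m47 ⊆ -01111,1-1-11,10-111
  m59 ⊆ 1-1-11,1110-1
  m63 ⊆ 1-1-11 [E]
E = {-01100, -01111, 0-1001, 000010, 010011, 010101, 01100-, 1-1-11, 1001-1}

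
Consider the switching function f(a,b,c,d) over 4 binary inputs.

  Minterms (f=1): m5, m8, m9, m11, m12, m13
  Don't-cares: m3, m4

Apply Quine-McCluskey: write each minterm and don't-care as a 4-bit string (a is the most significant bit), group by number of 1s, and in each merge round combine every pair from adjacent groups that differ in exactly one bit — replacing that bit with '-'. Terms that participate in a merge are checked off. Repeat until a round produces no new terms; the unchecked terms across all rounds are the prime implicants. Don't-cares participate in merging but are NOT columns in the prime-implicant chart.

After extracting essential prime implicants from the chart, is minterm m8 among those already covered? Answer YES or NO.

YES

[col 0] 0011*, 0100*, 0101*, 1000*, 1001*, 1011*, 1100*, 1101*
[col 1] -011, -100*, -101*, 010-*, 1-00*, 1-01*, 10-1, 100-*, 110-*
[col 2] -10-, 1-0-
Prime implicants: -011, -10-, 1-0-, 10-1
PI chart (minterm → PIs covering it):
  5 | -10-  (sole → essential)
  8 | 1-0-  (sole → essential)
  9 | 1-0-,10-1
  11 | -011,10-1
  12 | -10-,1-0-
  13 | -10-,1-0-
Essential prime implicants: -10-, 1-0-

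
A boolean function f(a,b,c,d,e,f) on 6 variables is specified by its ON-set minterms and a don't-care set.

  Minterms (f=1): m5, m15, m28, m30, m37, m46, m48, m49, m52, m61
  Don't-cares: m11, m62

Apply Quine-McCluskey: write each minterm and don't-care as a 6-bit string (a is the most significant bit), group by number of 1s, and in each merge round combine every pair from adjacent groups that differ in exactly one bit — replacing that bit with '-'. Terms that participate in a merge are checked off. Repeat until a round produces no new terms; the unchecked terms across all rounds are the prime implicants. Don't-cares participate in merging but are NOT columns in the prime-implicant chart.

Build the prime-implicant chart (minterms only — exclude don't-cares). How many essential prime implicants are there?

7

[col 0] 000101*, 001011*, 001111*, 011100*, 011110*, 100101*, 101110*, 110000*, 110001*, 110100*, 111101, 111110*
[col 1] -00101, -11110, 001-11, 0111-0, 1-1110, 110-00, 11000-
Prime implicants: -00101, -11110, 001-11, 0111-0, 1-1110, 110-00, 11000-, 111101
PI chart (minterm → PIs covering it):
  5 | -00101  (sole → essential)
  15 | 001-11  (sole → essential)
  28 | 0111-0  (sole → essential)
  30 | -11110,0111-0
  37 | -00101  (sole → essential)
  46 | 1-1110  (sole → essential)
  48 | 110-00,11000-
  49 | 11000-  (sole → essential)
  52 | 110-00  (sole → essential)
  61 | 111101  (sole → essential)
Essential prime implicants: -00101, 001-11, 0111-0, 1-1110, 110-00, 11000-, 111101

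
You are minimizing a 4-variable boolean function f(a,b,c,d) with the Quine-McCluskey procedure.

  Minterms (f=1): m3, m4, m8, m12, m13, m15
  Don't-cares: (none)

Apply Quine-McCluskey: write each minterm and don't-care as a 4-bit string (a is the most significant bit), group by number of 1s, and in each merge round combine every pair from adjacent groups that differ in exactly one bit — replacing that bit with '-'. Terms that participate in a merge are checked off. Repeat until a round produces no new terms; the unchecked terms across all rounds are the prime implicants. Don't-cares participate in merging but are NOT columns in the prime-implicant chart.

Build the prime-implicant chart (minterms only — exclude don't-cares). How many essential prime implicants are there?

4

size-2^0 implicants → 0011  0100(✓)  1000(✓)  1100(✓)  1101(✓)  1111(✓)
size-2^1 implicants → -100  1-00  11-1  110-
Unchecked terms (primes): -100, 0011, 1-00, 11-1, 110-
Minterm coverage:
  m3 ⊆ 0011 [E]
  m4 ⊆ -100 [E]
  m8 ⊆ 1-00 [E]
  m12 ⊆ -100,1-00,110-
  m13 ⊆ 11-1,110-
  m15 ⊆ 11-1 [E]
E = {-100, 0011, 1-00, 11-1}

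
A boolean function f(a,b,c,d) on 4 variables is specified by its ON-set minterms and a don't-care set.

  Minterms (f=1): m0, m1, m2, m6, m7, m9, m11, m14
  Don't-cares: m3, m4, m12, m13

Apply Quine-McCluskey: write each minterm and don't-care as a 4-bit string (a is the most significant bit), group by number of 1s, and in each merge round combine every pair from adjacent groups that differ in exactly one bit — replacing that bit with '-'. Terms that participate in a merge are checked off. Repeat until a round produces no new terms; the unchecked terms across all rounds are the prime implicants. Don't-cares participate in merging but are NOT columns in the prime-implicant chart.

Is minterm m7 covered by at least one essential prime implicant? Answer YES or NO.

Round 0: 0000✓ 0001✓ 0010✓ 0011✓ 0100✓ 0110✓ 0111✓ 1001✓ 1011✓ 1100✓ 1101✓ 1110✓
Round 1: -001✓ -011✓ -100✓ -110✓ 0-00✓ 0-10✓ 0-11✓ 00-0✓ 00-1✓ 000-✓ 001-✓ 01-0✓ 011-✓ 1-01 10-1✓ 11-0✓ 110-
Round 2: -0-1 -1-0 0--0 0-1- 00--
PIs = {-0-1, -1-0, 0--0, 0-1-, 00--, 1-01, 110-}
Coverage chart:
  m0: 0--0,00--
  m1: -0-1,00--
  m2: 0--0,0-1-,00--
  m6: -1-0,0--0,0-1-
  m7: 0-1- ←essential
  m9: -0-1,1-01
  m11: -0-1 ←essential
  m14: -1-0 ←essential
Essential: -0-1, -1-0, 0-1-

YES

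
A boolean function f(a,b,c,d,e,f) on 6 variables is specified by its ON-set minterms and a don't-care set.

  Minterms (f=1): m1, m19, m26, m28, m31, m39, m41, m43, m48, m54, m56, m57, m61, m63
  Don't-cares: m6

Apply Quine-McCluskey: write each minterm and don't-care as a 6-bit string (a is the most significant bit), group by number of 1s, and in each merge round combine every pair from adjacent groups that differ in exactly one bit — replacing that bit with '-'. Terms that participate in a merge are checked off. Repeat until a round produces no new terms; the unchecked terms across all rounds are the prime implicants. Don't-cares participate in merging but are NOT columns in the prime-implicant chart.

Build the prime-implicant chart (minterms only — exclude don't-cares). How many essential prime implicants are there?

[col 0] 000001, 000110, 010011, 011010, 011100, 011111*, 100111, 101001*, 101011*, 110000*, 110110, 111000*, 111001*, 111101*, 111111*
[col 1] -11111, 1-1001, 1010-1, 11-000, 111-01, 11100-, 1111-1
Prime implicants: -11111, 000001, 000110, 010011, 011010, 011100, 1-1001, 100111, 1010-1, 11-000, 110110, 111-01, 11100-, 1111-1
PI chart (minterm → PIs covering it):
  1 | 000001  (sole → essential)
  19 | 010011  (sole → essential)
  26 | 011010  (sole → essential)
  28 | 011100  (sole → essential)
  31 | -11111  (sole → essential)
  39 | 100111  (sole → essential)
  41 | 1-1001,1010-1
  43 | 1010-1  (sole → essential)
  48 | 11-000  (sole → essential)
  54 | 110110  (sole → essential)
  56 | 11-000,11100-
  57 | 1-1001,111-01,11100-
  61 | 111-01,1111-1
  63 | -11111,1111-1
Essential prime implicants: -11111, 000001, 010011, 011010, 011100, 100111, 1010-1, 11-000, 110110

9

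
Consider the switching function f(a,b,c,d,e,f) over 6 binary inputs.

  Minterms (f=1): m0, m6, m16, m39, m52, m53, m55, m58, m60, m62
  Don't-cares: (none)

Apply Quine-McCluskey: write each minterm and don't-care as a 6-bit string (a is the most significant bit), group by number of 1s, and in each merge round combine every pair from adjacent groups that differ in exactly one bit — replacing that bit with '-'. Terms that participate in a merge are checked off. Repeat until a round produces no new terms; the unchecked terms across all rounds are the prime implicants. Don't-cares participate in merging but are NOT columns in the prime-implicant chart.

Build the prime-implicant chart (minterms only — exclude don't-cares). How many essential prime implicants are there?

[col 0] 000000*, 000110, 010000*, 100111*, 110100*, 110101*, 110111*, 111010*, 111100*, 111110*
[col 1] 0-0000, 1-0111, 11-100, 1101-1, 11010-, 111-10, 1111-0
Prime implicants: 0-0000, 000110, 1-0111, 11-100, 1101-1, 11010-, 111-10, 1111-0
PI chart (minterm → PIs covering it):
  0 | 0-0000  (sole → essential)
  6 | 000110  (sole → essential)
  16 | 0-0000  (sole → essential)
  39 | 1-0111  (sole → essential)
  52 | 11-100,11010-
  53 | 1101-1,11010-
  55 | 1-0111,1101-1
  58 | 111-10  (sole → essential)
  60 | 11-100,1111-0
  62 | 111-10,1111-0
Essential prime implicants: 0-0000, 000110, 1-0111, 111-10

4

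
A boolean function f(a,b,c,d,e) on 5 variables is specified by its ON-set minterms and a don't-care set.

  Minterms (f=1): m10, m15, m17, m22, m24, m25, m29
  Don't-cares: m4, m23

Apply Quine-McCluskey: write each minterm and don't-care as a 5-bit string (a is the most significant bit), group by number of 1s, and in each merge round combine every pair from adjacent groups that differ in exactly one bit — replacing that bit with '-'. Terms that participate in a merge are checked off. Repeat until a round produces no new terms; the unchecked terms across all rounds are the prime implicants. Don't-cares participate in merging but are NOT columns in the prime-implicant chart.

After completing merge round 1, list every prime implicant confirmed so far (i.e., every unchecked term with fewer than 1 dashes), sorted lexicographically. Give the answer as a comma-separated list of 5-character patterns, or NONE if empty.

00100, 01010, 01111

size-2^0 implicants → 00100  01010  01111  10001(✓)  10110(✓)  10111(✓)  11000(✓)  11001(✓)  11101(✓)
size-2^1 implicants → 1-001  1011-  11-01  1100-
Unchecked terms (primes): 00100, 01010, 01111, 1-001, 1011-, 11-01, 1100-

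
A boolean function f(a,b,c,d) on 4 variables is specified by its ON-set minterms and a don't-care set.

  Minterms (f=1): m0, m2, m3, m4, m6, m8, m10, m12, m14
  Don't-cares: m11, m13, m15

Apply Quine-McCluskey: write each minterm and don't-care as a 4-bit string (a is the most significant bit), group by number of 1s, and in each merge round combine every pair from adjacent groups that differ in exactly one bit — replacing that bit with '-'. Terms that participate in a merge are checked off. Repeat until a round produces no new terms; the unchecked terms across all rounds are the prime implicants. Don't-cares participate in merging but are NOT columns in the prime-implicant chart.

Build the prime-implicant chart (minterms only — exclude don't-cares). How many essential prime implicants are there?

[col 0] 0000*, 0010*, 0011*, 0100*, 0110*, 1000*, 1010*, 1011*, 1100*, 1101*, 1110*, 1111*
[col 1] -000*, -010*, -011*, -100*, -110*, 0-00*, 0-10*, 00-0*, 001-*, 01-0*, 1-00*, 1-10*, 1-11*, 10-0*, 101-*, 11-0*, 11-1*, 110-*, 111-*
[col 2] --00*, --10*, -0-0*, -01-, -1-0*, 0--0*, 1--0*, 1-1-, 11--
[col 3] ---0
Prime implicants: ---0, -01-, 1-1-, 11--
PI chart (minterm → PIs covering it):
  0 | ---0  (sole → essential)
  2 | ---0,-01-
  3 | -01-  (sole → essential)
  4 | ---0  (sole → essential)
  6 | ---0  (sole → essential)
  8 | ---0  (sole → essential)
  10 | ---0,-01-,1-1-
  12 | ---0,11--
  14 | ---0,1-1-,11--
Essential prime implicants: ---0, -01-

2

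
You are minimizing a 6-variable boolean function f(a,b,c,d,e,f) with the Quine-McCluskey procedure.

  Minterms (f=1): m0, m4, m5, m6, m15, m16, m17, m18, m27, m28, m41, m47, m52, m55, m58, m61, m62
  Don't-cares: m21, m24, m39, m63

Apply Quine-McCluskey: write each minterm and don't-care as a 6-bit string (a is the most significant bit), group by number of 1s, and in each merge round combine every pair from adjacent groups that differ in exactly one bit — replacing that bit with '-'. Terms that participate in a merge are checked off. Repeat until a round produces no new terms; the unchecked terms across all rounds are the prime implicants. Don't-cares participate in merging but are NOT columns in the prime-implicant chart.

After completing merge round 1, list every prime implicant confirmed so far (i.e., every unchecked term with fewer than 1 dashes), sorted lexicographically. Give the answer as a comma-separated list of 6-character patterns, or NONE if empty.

011011, 101001, 110100

[col 0] 000000*, 000100*, 000101*, 000110*, 001111*, 010000*, 010001*, 010010*, 010101*, 011000*, 011011, 011100*, 100111*, 101001, 101111*, 110100, 110111*, 111010*, 111101*, 111110*, 111111*
[col 1] -01111, 0-0000, 0-0101, 000-00, 0001-0, 00010-, 01-000, 010-01, 0100-0, 01000-, 011-00, 1-0111*, 1-1111*, 10-111*, 11-111*, 111-10, 1111-1, 11111-
[col 2] 1--111
Prime implicants: -01111, 0-0000, 0-0101, 000-00, 0001-0, 00010-, 01-000, 010-01, 0100-0, 01000-, 011-00, 011011, 1--111, 101001, 110100, 111-10, 1111-1, 11111-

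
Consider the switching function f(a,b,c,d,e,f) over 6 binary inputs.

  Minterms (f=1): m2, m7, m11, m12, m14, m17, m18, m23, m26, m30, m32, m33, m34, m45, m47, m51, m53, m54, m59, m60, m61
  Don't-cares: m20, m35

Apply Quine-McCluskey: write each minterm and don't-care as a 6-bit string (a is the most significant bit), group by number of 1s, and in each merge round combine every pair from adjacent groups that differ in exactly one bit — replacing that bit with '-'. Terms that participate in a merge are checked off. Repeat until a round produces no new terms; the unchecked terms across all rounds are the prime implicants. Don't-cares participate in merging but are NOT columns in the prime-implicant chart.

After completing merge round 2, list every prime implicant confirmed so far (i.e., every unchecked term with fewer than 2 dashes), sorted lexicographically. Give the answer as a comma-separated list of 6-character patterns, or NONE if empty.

-00010, 0-0010, 0-0111, 0-1110, 001011, 0011-0, 01-010, 010001, 010100, 011-10, 1-0011, 1-1101, 1011-1, 11-011, 11-101, 110110, 11110-

size-2^0 implicants → 000010(✓)  000111(✓)  001011  001100(✓)  001110(✓)  010001  010010(✓)  010100  010111(✓)  011010(✓)  011110(✓)  100000(✓)  100001(✓)  100010(✓)  100011(✓)  101101(✓)  101111(✓)  110011(✓)  110101(✓)  110110  111011(✓)  111100(✓)  111101(✓)
size-2^1 implicants → -00010  0-0010  0-0111  0-1110  0011-0  01-010  011-10  1-0011  1-1101  1000-0(✓)  1000-1(✓)  10000-(✓)  10001-(✓)  1011-1  11-011  11-101  11110-
size-2^2 implicants → 1000--
Unchecked terms (primes): -00010, 0-0010, 0-0111, 0-1110, 001011, 0011-0, 01-010, 010001, 010100, 011-10, 1-0011, 1-1101, 1000--, 1011-1, 11-011, 11-101, 110110, 11110-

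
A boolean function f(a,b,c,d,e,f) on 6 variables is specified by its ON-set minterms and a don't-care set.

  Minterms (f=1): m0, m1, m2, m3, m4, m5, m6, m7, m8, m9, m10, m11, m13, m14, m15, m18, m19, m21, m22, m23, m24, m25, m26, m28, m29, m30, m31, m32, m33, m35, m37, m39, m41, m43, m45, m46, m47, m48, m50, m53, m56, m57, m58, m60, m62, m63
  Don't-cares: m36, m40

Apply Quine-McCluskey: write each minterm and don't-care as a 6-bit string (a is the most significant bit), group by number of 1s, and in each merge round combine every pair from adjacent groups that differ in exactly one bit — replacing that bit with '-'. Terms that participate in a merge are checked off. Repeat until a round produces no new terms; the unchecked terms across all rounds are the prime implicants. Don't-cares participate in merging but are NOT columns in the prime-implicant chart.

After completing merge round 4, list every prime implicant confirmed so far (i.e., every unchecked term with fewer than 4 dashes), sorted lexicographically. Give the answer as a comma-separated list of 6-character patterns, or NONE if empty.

Round 0: 000000✓ 000001✓ 000010✓ 000011✓ 000100✓ 000101✓ 000110✓ 000111✓ 001000✓ 001001✓ 001010✓ 001011✓ 001101✓ 001110✓ 001111✓ 010010✓ 010011✓ 010101✓ 010110✓ 010111✓ 011000✓ 011001✓ 011010✓ 011100✓ 011101✓ 011110✓ 011111✓ 100000✓ 100001✓ 100011✓ 100100✓ 100101✓ 100111✓ 101000✓ 101001✓ 101011✓ 101101✓ 101110✓ 101111✓ 110000✓ 110010✓ 110101✓ 111000✓ 111001✓ 111010✓ 111100✓ 111110✓ 111111✓
Round 1: -00000✓ -00001✓ -00011✓ -00100✓ -00101✓ -00111✓ -01000✓ -01001✓ -01011✓ -01101✓ -01110✓ -01111✓ -10010✓ -10101✓ -11000✓ -11001✓ -11010✓ -11100✓ -11110✓ -11111✓ 0-0010✓ 0-0011✓ 0-0101✓ 0-0110✓ 0-0111✓ 0-1000✓ 0-1001✓ 0-1010✓ 0-1101✓ 0-1110✓ 0-1111✓ 00-000✓ 00-001✓ 00-010✓ 00-011✓ 00-101✓ 00-110✓ 00-111✓ 000-00✓ 000-01✓ 000-10✓ 000-11✓ 0000-0✓ 0000-1✓ 00000-✓ 00001-✓ 0001-0✓ 0001-1✓ 00010-✓ 00011-✓ 001-01✓ 001-10✓ 001-11✓ 0010-0✓ 0010-1✓ 00100-✓ 00101-✓ 0011-1✓ 00111-✓ 01-010✓ 01-101✓ 01-110✓ 01-111✓ 010-10✓ 010-11✓ 01001-✓ 0101-1✓ 01011-✓ 011-00✓ 011-01✓ 011-10✓ 0110-0✓ 01100-✓ 0111-0✓ 0111-1✓ 01110-✓ 01111-✓ 1-0000✓ 1-0101✓ 1-1000✓ 1-1001✓ 1-1110✓ 1-1111✓ 10-000✓ 10-001✓ 10-011✓ 10-101✓ 10-111✓ 100-00✓ 100-01✓ 100-11✓ 1000-1✓ 10000-✓ 1001-1✓ 10010-✓ 101-01✓ 101-11✓ 1010-1✓ 10100-✓ 1011-1✓ 10111-✓ 11-000✓ 11-010✓ 1100-0✓ 111-00✓ 111-10✓ 1110-0✓ 11100-✓ 1111-0✓ 11111-✓
Round 2: --0101 --1000✓ --1001✓ --1110✓ --1111✓ -0-000✓ -0-001✓ -0-011✓ -0-101✓ -0-111✓ -00-00✓ -00-01✓ -00-11✓ -000-1✓ -0000-✓ -001-1✓ -0010-✓ -01-01✓ -01-11✓ -010-1✓ -0100-✓ -011-1✓ -0111-✓ -1-010 -11-00✓ -11-10✓ -110-0✓ -1100-✓ -111-0✓ -1111-✓ 0--010✓ 0--101✓ 0--110✓ 0--111✓ 0-0-10✓ 0-0-11✓ 0-001-✓ 0-01-1✓ 0-011-✓ 0-1-01 0-1-10✓ 0-10-0 0-100-✓ 0-11-1✓ 0-111-✓ 00--01✓ 00--10✓ 00--11✓ 00-0-0✓ 00-0-1✓ 00-00-✓ 00-01-✓ 00-1-1✓ 00-11-✓ 000--0✓ 000--1✓ 000-0-✓ 000-1-✓ 0000--✓ 0001--✓ 001--1✓ 001-1-✓ 0010--✓ 01--10✓ 01-1-1✓ 01-11-✓ 010-1-✓ 011--0✓ 011-0- 0111-- 1--000 1-100-✓ 1-111-✓ 10--01✓ 10--11✓ 10-0-1✓ 10-00-✓ 10-1-1✓ 100--1✓ 100-0-✓ 101--1✓ 11-0-0 111--0✓
Round 3: --100- --111- -0--01✓ -0--11✓ -0-0-1✓ -0-00- -0-1-1✓ -00--1✓ -00-0- -01--1✓ -11--0 0---10 0--1-1 0--11- 0-0-1- 00---1✓ 00--1- 00-0-- 000--- 10---1✓
Round 4: -0---1
PIs = {--0101, --100-, --111-, -0---1, -0-00-, -00-0-, -1-010, -11--0, 0---10, 0--1-1, 0--11-, 0-0-1-, 0-1-01, 0-10-0, 00--1-, 00-0--, 000---, 011-0-, 0111--, 1--000, 11-0-0}

--0101, --100-, --111-, -0-00-, -00-0-, -1-010, -11--0, 0---10, 0--1-1, 0--11-, 0-0-1-, 0-1-01, 0-10-0, 00--1-, 00-0--, 000---, 011-0-, 0111--, 1--000, 11-0-0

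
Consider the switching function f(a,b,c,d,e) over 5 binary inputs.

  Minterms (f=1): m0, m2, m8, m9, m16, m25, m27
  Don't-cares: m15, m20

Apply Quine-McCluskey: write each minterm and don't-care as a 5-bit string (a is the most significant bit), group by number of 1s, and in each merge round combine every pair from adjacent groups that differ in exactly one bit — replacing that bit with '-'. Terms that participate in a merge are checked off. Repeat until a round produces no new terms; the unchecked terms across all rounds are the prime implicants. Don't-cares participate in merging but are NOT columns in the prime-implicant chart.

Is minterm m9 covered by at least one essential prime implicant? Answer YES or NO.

NO

Round 0: 00000✓ 00010✓ 01000✓ 01001✓ 01111 10000✓ 10100✓ 11001✓ 11011✓
Round 1: -0000 -1001 0-000 000-0 0100- 10-00 110-1
PIs = {-0000, -1001, 0-000, 000-0, 0100-, 01111, 10-00, 110-1}
Coverage chart:
  m0: -0000,0-000,000-0
  m2: 000-0 ←essential
  m8: 0-000,0100-
  m9: -1001,0100-
  m16: -0000,10-00
  m25: -1001,110-1
  m27: 110-1 ←essential
Essential: 000-0, 110-1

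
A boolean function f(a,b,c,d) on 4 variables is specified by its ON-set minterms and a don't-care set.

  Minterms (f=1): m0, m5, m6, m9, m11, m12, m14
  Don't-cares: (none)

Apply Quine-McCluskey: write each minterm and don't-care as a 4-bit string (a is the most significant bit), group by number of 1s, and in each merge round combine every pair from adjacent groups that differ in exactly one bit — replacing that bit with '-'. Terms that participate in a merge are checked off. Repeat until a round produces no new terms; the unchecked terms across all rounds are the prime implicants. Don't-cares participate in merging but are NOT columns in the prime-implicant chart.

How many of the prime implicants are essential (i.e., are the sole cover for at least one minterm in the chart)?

[col 0] 0000, 0101, 0110*, 1001*, 1011*, 1100*, 1110*
[col 1] -110, 10-1, 11-0
Prime implicants: -110, 0000, 0101, 10-1, 11-0
PI chart (minterm → PIs covering it):
  0 | 0000  (sole → essential)
  5 | 0101  (sole → essential)
  6 | -110  (sole → essential)
  9 | 10-1  (sole → essential)
  11 | 10-1  (sole → essential)
  12 | 11-0  (sole → essential)
  14 | -110,11-0
Essential prime implicants: -110, 0000, 0101, 10-1, 11-0

5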